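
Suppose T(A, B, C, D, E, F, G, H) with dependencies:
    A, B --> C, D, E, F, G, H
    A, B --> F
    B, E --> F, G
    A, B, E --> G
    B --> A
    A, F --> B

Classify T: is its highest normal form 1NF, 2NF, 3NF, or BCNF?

Candidate keys: {A, F}, {B}. Prime attributes: {A, B, F}.
Every FD has a superkey on the left, so the relation is in BCNF.

BCNF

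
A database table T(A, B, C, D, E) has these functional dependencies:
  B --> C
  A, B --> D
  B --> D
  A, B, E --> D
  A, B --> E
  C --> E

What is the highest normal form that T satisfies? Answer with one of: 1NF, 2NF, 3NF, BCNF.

1NF

Candidate key: {A, B}. Prime attributes: {A, B}.
B --> C: {B}⁺ = {B, C, D, E}, which is not all of the attributes, so the left side is not a superkey — BCNF is violated.
B --> C has non-prime {C} on the right and a non-superkey on the left, so 3NF fails.
Since {B} ⊂ {A, B} and {B}⁺ ⊇ {C, D, E} with {C, D, E} non-prime, there is a partial dependency; 2NF fails.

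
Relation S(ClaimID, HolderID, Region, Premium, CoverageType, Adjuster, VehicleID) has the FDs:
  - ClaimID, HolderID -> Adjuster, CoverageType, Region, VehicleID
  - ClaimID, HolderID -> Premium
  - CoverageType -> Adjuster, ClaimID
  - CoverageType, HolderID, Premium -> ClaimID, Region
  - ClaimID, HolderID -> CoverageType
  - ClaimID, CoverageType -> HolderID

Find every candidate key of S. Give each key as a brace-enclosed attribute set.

{ClaimID, HolderID}, {CoverageType}

{CoverageType}⁺ = {Adjuster, ClaimID, CoverageType, HolderID, Premium, Region, VehicleID}, which is every attribute, so {CoverageType} is a candidate key.
{ClaimID, HolderID}⁺ = {Adjuster, ClaimID, CoverageType, HolderID, Premium, Region, VehicleID}, which is every attribute, so {ClaimID, HolderID} is a candidate key.
Any other superkey properly contains one of these, so there are no further candidate keys.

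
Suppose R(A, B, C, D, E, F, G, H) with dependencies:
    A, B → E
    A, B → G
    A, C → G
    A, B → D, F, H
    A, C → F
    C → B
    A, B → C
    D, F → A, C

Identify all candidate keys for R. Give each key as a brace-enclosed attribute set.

{A, B} is a candidate key since {A, B}⁺ = {A, B, C, D, E, F, G, H} covers every attribute.
{A, C} is a candidate key since {A, C}⁺ = {A, B, C, D, E, F, G, H} covers every attribute.
{D, F} is a candidate key since {D, F}⁺ = {A, B, C, D, E, F, G, H} covers every attribute.
These are minimal and exhaustive — every other superkey contains one of them.

{A, B}, {A, C}, {D, F}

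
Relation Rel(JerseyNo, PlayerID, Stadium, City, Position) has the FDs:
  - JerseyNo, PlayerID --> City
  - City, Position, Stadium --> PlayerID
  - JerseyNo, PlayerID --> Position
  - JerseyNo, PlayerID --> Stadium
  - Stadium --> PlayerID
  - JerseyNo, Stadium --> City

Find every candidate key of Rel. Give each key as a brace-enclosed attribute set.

{JerseyNo, PlayerID}, {JerseyNo, Stadium}

No FD produces {JerseyNo}, so it must be in every candidate key.
{JerseyNo, PlayerID}⁺ = {City, JerseyNo, PlayerID, Position, Stadium}, which is every attribute, so {JerseyNo, PlayerID} is a candidate key.
{JerseyNo, Stadium}⁺ = {City, JerseyNo, PlayerID, Position, Stadium}, which is every attribute, so {JerseyNo, Stadium} is a candidate key.
No proper subset of any of these is a key, and no other minimal superkey exists.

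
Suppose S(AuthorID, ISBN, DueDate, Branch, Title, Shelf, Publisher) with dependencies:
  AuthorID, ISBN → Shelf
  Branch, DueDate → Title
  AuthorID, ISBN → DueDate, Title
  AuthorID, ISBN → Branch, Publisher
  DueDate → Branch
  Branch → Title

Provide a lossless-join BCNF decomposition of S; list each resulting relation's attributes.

{AuthorID, DueDate, ISBN, Publisher, Shelf}; {Branch, DueDate}; {Branch, Title}

Candidate key of the original relation: {AuthorID, ISBN}.
Within {AuthorID, Branch, DueDate, ISBN, Publisher, Shelf, Title}: {Branch, DueDate}⁺ ∩ {AuthorID, Branch, DueDate, ISBN, Publisher, Shelf, Title} = {Branch, DueDate, Title}, not the whole set, so Branch, DueDate → Title violates BCNF; decompose into {Branch, DueDate, Title} and {AuthorID, Branch, DueDate, ISBN, Publisher, Shelf}.
Within {Branch, DueDate, Title}: {Branch}⁺ ∩ {Branch, DueDate, Title} = {Branch, Title}, not the whole set, so Branch → Title violates BCNF; decompose into {Branch, Title} and {Branch, DueDate}.
{Branch, Title}: every determinant is a superkey — BCNF.
{Branch, DueDate}: every determinant is a superkey — BCNF.
Within {AuthorID, Branch, DueDate, ISBN, Publisher, Shelf}: {DueDate}⁺ ∩ {AuthorID, Branch, DueDate, ISBN, Publisher, Shelf} = {Branch, DueDate}, not the whole set, so DueDate → Branch violates BCNF; decompose into {Branch, DueDate} and {AuthorID, DueDate, ISBN, Publisher, Shelf}.
{Branch, DueDate}: every determinant is a superkey — BCNF.
{AuthorID, DueDate, ISBN, Publisher, Shelf}: every determinant is a superkey — BCNF.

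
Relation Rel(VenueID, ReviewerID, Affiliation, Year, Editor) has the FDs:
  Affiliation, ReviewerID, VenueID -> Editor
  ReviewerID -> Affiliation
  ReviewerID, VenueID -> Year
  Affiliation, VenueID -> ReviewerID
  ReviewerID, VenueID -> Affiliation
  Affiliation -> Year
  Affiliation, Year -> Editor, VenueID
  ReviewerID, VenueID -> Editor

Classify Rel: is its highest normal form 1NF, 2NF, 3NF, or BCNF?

Candidate keys: {Affiliation}, {ReviewerID}. Prime attributes: {Affiliation, ReviewerID}.
Every FD has a superkey on the left, so the relation is in BCNF.

BCNF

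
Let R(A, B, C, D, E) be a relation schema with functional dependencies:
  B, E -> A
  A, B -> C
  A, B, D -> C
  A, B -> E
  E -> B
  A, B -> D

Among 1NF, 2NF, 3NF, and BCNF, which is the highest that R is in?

Candidate keys: {A, B}, {E}. Prime attributes: {A, B, E}.
Each dependency's left side is a superkey — BCNF holds.

BCNF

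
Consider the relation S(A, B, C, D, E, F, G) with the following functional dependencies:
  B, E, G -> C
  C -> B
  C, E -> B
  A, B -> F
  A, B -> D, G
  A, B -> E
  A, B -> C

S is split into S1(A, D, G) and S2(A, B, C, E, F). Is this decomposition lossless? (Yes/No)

No

The shared attributes are {A} and {A}⁺ = {A}.
Neither S1 nor S2 is contained in that closure, so the decomposition is lossy.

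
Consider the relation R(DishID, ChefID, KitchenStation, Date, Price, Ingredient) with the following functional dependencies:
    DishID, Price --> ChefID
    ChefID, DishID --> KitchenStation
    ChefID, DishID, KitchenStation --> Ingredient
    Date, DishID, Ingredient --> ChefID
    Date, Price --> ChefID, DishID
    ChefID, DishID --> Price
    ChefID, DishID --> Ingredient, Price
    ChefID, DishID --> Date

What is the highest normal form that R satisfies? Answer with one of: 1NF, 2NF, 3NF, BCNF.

Candidate keys: {ChefID, DishID}, {Date, DishID, Ingredient}, {Date, Price}, {DishID, Price}. Prime attributes: {ChefID, Date, DishID, Ingredient, Price}.
Every FD has a superkey on the left, so the relation is in BCNF.

BCNF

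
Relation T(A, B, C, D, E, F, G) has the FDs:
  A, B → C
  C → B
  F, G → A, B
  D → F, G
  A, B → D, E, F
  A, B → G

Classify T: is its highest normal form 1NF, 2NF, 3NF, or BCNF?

3NF

Candidate keys: {A, B}, {A, C}, {D}, {F, G}. Prime attributes: {A, B, C, D, F, G}.
For C → B we have {C}⁺ = {B, C}; {C} is not a superkey, so BCNF fails.
Since {B} ⊆ prime attributes and every other non-superkey FD also has a prime right side, the schema is in 3NF.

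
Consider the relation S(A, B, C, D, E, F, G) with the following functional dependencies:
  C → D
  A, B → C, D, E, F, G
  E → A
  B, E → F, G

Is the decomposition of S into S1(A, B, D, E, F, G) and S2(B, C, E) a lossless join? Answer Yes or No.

Common attributes: {B, E}; their closure is {A, B, C, D, E, F, G}.
S1 is contained in that closure, so S1 ∩ S2 → S1 holds and the join is lossless.

Yes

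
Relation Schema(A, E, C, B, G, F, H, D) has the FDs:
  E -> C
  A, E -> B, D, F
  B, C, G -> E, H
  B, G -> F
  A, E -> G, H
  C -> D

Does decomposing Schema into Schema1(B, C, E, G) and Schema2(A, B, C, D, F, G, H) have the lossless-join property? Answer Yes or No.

Yes

Schema1 ∩ Schema2 = {B, C, G}; its closure under F is {B, C, D, E, F, G, H}.
This includes all of Schema1, so the common attributes are a superkey of Schema1 — the join is lossless.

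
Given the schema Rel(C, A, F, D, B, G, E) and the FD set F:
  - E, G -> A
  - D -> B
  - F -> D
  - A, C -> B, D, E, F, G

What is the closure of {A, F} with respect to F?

Start with {A, F}.
F -> D applies; add {D} → now {A, D, F}.
D -> B applies; add {B} → now {A, B, D, F}.
No further FD applies.

{A, B, D, F}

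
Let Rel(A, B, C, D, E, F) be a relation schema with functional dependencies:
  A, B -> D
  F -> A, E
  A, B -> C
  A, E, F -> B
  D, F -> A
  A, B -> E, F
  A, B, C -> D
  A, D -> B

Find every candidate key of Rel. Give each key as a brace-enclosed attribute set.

{A, B}, {A, D}, {F}

{F}⁺ = {A, B, C, D, E, F} — all of the relation — so {F} is a candidate key.
{A, B}⁺ = {A, B, C, D, E, F} — all of the relation — so {A, B} is a candidate key.
{A, D}⁺ = {A, B, C, D, E, F} — all of the relation — so {A, D} is a candidate key.
Any other superkey properly contains one of these, so there are no further candidate keys.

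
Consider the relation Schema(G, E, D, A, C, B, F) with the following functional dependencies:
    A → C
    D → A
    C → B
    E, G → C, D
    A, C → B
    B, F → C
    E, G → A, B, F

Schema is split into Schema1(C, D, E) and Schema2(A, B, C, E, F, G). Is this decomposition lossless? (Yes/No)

The shared attributes are {C, E} and {C, E}⁺ = {B, C, E}.
Neither Schema1 nor Schema2 is contained in that closure, so the decomposition is lossy.

No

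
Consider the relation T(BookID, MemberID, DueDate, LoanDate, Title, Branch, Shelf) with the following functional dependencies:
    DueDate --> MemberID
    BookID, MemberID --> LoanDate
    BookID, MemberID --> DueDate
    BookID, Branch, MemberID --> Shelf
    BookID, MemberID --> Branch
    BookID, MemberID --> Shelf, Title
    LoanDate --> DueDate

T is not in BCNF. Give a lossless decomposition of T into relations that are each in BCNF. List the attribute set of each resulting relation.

Candidate keys of the original relation: {BookID, DueDate}, {BookID, LoanDate}, {BookID, MemberID}.
{BookID, Branch, DueDate, LoanDate, MemberID, Shelf, Title}: {DueDate} determines {DueDate, MemberID} here but is not a superkey — split on DueDate --> MemberID, giving {DueDate, MemberID} and {BookID, Branch, DueDate, LoanDate, Shelf, Title}.
{DueDate, MemberID} has no BCNF violation.
{BookID, Branch, DueDate, LoanDate, Shelf, Title}: {LoanDate} determines {DueDate, LoanDate} here but is not a superkey — split on LoanDate --> DueDate, giving {DueDate, LoanDate} and {BookID, Branch, LoanDate, Shelf, Title}.
{DueDate, LoanDate} has no BCNF violation.
{BookID, Branch, LoanDate, Shelf, Title} has no BCNF violation.

{BookID, Branch, LoanDate, Shelf, Title}; {DueDate, LoanDate}; {DueDate, MemberID}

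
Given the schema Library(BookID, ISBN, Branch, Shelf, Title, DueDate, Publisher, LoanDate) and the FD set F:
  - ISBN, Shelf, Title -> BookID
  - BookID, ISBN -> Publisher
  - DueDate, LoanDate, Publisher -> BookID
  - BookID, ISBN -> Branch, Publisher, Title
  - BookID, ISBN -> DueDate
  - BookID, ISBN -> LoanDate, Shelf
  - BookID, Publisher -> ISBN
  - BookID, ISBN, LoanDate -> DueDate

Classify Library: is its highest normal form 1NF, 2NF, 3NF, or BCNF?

Candidate keys: {BookID, ISBN}, {BookID, Publisher}, {DueDate, LoanDate, Publisher}, {ISBN, Shelf, Title}. Prime attributes: {BookID, DueDate, ISBN, LoanDate, Publisher, Shelf, Title}.
Each dependency's left side is a superkey — BCNF holds.

BCNF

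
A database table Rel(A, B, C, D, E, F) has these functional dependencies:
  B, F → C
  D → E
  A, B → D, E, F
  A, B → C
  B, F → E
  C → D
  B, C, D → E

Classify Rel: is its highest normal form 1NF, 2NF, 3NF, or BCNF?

Candidate key: {A, B}. Prime attributes: {A, B}.
B, F → C breaks BCNF: {B, F}⁺ = {B, C, D, E, F}, so {B, F} is not a superkey.
Because {C} is non-prime and the left side of B, F → C is not a superkey, the relation is not in 3NF.
Checking every proper subset of each key, none determines a non-prime attribute — 2NF is satisfied.

2NF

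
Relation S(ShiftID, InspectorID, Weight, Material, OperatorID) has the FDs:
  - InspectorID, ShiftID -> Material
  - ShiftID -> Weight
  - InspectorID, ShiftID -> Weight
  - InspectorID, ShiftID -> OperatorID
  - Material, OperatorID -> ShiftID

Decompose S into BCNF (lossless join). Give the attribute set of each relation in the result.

Candidate keys of the original relation: {InspectorID, Material, OperatorID}, {InspectorID, ShiftID}.
In {InspectorID, Material, OperatorID, ShiftID, Weight}, {ShiftID} is not a superkey ({ShiftID}⁺ restricted to this set is {ShiftID, Weight}), so split on ShiftID -> Weight into {ShiftID, Weight} and {InspectorID, Material, OperatorID, ShiftID}.
{ShiftID, Weight} has no BCNF violation.
In {InspectorID, Material, OperatorID, ShiftID}, {Material, OperatorID} is not a superkey ({Material, OperatorID}⁺ restricted to this set is {Material, OperatorID, ShiftID}), so split on Material, OperatorID -> ShiftID into {Material, OperatorID, ShiftID} and {InspectorID, Material, OperatorID}.
{Material, OperatorID, ShiftID} has no BCNF violation.
{InspectorID, Material, OperatorID} has no BCNF violation.

{InspectorID, Material, OperatorID}; {Material, OperatorID, ShiftID}; {ShiftID, Weight}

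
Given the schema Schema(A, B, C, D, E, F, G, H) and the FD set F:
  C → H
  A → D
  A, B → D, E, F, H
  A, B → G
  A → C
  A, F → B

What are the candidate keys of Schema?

{A, B}, {A, F}

{A} never appears on the right of any FD, so every key must include it.
{A, B}⁺ = {A, B, C, D, E, F, G, H}, which is every attribute, so {A, B} is a candidate key.
{A, F}⁺ = {A, B, C, D, E, F, G, H}, which is every attribute, so {A, F} is a candidate key.
No proper subset of any of these is a key, and no other minimal superkey exists.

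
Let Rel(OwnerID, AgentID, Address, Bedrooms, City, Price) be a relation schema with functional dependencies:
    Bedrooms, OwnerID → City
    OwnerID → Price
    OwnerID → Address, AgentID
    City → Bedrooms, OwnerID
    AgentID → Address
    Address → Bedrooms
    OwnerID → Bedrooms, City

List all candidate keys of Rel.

{City}, {OwnerID}

{City}⁺ = {Address, AgentID, Bedrooms, City, OwnerID, Price} — all of the relation — so {City} is a candidate key.
{OwnerID}⁺ = {Address, AgentID, Bedrooms, City, OwnerID, Price} — all of the relation — so {OwnerID} is a candidate key.
Any other superkey properly contains one of these, so there are no further candidate keys.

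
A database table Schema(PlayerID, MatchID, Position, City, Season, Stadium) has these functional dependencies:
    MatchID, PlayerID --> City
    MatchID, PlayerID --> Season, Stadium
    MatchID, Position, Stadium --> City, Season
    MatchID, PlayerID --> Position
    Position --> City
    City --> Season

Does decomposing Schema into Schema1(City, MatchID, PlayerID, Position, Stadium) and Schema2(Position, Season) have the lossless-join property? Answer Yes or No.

The shared attributes are {Position} and {Position}⁺ = {City, Position, Season}.
Since Schema2 ⊆ {City, Position, Season}, the intersection is a superkey of Schema2; the decomposition is lossless.

Yes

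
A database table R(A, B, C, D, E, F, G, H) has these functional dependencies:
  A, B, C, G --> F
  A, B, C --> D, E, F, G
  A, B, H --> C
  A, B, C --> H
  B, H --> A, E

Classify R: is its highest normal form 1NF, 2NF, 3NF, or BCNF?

Candidate keys: {A, B, C}, {B, H}. Prime attributes: {A, B, C, H}.
Every FD has a superkey on the left, so the relation is in BCNF.

BCNF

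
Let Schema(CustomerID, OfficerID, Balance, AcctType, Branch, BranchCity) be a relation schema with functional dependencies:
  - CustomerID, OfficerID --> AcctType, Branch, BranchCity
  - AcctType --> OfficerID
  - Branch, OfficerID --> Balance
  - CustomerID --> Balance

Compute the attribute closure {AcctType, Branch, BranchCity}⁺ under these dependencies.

Start with {AcctType, Branch, BranchCity}.
AcctType --> OfficerID applies; add {OfficerID} → now {AcctType, Branch, BranchCity, OfficerID}.
Branch, OfficerID --> Balance applies; add {Balance} → now {AcctType, Balance, Branch, BranchCity, OfficerID}.
No further FD applies.

{AcctType, Balance, Branch, BranchCity, OfficerID}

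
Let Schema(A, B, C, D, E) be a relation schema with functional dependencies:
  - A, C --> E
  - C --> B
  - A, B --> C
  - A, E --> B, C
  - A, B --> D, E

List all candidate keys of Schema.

{A, B}, {A, C}, {A, E}

{A} never appears on the right of any FD, so every key must include it.
{A, B}⁺ = {A, B, C, D, E}, which is every attribute, so {A, B} is a candidate key.
{A, C}⁺ = {A, B, C, D, E}, which is every attribute, so {A, C} is a candidate key.
{A, E}⁺ = {A, B, C, D, E}, which is every attribute, so {A, E} is a candidate key.
Any other superkey properly contains one of these, so there are no further candidate keys.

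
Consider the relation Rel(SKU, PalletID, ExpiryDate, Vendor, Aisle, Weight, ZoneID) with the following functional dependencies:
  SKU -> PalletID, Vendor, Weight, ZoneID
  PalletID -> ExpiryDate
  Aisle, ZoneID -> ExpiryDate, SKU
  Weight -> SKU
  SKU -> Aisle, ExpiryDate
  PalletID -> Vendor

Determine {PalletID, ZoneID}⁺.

Start with {PalletID, ZoneID}.
PalletID -> ExpiryDate applies; add {ExpiryDate} → now {ExpiryDate, PalletID, ZoneID}.
PalletID -> Vendor applies; add {Vendor} → now {ExpiryDate, PalletID, Vendor, ZoneID}.
No further FD applies.

{ExpiryDate, PalletID, Vendor, ZoneID}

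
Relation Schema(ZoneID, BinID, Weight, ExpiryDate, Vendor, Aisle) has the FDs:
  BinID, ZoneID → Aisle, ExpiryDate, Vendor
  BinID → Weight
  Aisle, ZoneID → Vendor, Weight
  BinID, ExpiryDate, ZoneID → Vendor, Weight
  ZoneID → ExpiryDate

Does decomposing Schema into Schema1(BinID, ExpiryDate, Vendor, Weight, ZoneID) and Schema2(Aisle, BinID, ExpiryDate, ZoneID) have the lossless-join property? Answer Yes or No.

Yes

The shared attributes are {BinID, ExpiryDate, ZoneID} and {BinID, ExpiryDate, ZoneID}⁺ = {Aisle, BinID, ExpiryDate, Vendor, Weight, ZoneID}.
Since Schema1 ⊆ {Aisle, BinID, ExpiryDate, Vendor, Weight, ZoneID}, the intersection is a superkey of Schema1; the decomposition is lossless.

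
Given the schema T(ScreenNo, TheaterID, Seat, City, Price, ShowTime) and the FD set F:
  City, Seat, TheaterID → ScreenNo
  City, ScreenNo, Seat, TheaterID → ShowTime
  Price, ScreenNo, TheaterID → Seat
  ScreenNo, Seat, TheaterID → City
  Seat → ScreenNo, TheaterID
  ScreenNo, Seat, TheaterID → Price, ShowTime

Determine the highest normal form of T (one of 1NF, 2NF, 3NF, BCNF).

Candidate keys: {Price, ScreenNo, TheaterID}, {Seat}. Prime attributes: {Price, ScreenNo, Seat, TheaterID}.
Each dependency's left side is a superkey — BCNF holds.

BCNF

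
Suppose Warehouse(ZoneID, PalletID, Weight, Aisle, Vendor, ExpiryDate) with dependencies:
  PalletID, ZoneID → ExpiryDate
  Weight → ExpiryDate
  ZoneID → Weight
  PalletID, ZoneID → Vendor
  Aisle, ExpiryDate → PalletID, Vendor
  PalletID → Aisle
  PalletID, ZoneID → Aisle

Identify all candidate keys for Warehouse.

{Aisle, ZoneID}, {PalletID, ZoneID}

No FD produces {ZoneID}, so it must be in every candidate key.
{Aisle, ZoneID}⁺ = {Aisle, ExpiryDate, PalletID, Vendor, Weight, ZoneID} — all of the relation — so {Aisle, ZoneID} is a candidate key.
{PalletID, ZoneID}⁺ = {Aisle, ExpiryDate, PalletID, Vendor, Weight, ZoneID} — all of the relation — so {PalletID, ZoneID} is a candidate key.
These are minimal and exhaustive — every other superkey contains one of them.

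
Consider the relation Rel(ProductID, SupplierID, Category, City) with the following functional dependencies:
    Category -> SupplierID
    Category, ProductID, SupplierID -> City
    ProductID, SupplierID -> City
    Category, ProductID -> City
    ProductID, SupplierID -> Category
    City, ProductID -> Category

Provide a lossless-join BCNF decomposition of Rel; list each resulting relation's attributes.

{Category, City, ProductID}; {Category, SupplierID}

Candidate keys of the original relation: {Category, ProductID}, {City, ProductID}, {ProductID, SupplierID}.
Within {Category, City, ProductID, SupplierID}: {Category}⁺ ∩ {Category, City, ProductID, SupplierID} = {Category, SupplierID}, not the whole set, so Category -> SupplierID violates BCNF; decompose into {Category, SupplierID} and {Category, City, ProductID}.
{Category, SupplierID} has no BCNF violation.
{Category, City, ProductID} has no BCNF violation.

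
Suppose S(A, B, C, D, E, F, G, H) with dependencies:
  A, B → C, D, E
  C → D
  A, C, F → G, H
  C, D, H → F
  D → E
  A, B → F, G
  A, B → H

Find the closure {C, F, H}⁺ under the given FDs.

Start with {C, F, H}.
C → D applies; add {D} → now {C, D, F, H}.
D → E applies; add {E} → now {C, D, E, F, H}.
No further FD applies.

{C, D, E, F, H}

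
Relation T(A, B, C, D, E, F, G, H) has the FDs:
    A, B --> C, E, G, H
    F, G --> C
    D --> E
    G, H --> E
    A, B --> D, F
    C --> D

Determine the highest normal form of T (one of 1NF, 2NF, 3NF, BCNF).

2NF

Candidate key: {A, B}. Prime attributes: {A, B}.
F, G --> C breaks BCNF: {F, G}⁺ = {C, D, E, F, G}, so {F, G} is not a superkey.
Because {C} is non-prime and the left side of F, G --> C is not a superkey, the relation is not in 3NF.
No non-prime attribute depends on a proper subset of any candidate key, so 2NF holds.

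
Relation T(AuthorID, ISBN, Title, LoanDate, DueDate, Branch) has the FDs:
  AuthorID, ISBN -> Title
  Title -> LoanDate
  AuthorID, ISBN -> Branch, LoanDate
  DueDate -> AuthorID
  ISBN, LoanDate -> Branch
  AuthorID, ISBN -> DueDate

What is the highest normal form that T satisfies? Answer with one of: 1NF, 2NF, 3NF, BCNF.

Candidate keys: {AuthorID, ISBN}, {DueDate, ISBN}. Prime attributes: {AuthorID, DueDate, ISBN}.
Title -> LoanDate breaks BCNF: {Title}⁺ = {LoanDate, Title}, so {Title} is not a superkey.
Title -> LoanDate determines the non-prime attribute {LoanDate} from a non-superkey — 3NF is violated.
No non-prime attribute depends on a proper subset of any candidate key, so 2NF holds.

2NF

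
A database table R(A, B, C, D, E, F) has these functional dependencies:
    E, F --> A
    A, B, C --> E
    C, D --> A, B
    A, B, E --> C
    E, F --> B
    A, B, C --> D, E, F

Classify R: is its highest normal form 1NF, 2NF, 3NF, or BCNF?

Candidate keys: {A, B, C}, {A, B, E}, {C, D}, {E, F}. Prime attributes: {A, B, C, D, E, F}.
Each dependency's left side is a superkey — BCNF holds.

BCNF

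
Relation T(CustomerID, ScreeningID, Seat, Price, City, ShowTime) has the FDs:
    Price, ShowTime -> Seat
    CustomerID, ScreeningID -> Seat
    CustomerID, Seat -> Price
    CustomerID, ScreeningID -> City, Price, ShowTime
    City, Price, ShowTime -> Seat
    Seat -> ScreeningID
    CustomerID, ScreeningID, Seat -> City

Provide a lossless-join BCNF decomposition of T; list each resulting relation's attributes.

Candidate keys of the original relation: {CustomerID, Price, ShowTime}, {CustomerID, ScreeningID}, {CustomerID, Seat}.
{City, CustomerID, Price, ScreeningID, Seat, ShowTime}: {Price, ShowTime} determines {Price, ScreeningID, Seat, ShowTime} here but is not a superkey — split on Price, ShowTime -> ScreeningID, Seat, giving {Price, ScreeningID, Seat, ShowTime} and {City, CustomerID, Price, ShowTime}.
{Price, ScreeningID, Seat, ShowTime}: {Seat} determines {ScreeningID, Seat} here but is not a superkey — split on Seat -> ScreeningID, giving {ScreeningID, Seat} and {Price, Seat, ShowTime}.
{ScreeningID, Seat} has no BCNF violation.
{Price, Seat, ShowTime} has no BCNF violation.
{City, CustomerID, Price, ShowTime} has no BCNF violation.

{City, CustomerID, Price, ShowTime}; {Price, Seat, ShowTime}; {ScreeningID, Seat}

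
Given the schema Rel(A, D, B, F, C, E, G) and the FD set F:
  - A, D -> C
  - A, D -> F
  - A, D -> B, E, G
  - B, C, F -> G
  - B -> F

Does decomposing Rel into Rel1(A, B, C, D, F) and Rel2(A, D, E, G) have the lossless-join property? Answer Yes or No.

Yes

Common attributes: {A, D}; their closure is {A, B, C, D, E, F, G}.
This includes all of Rel1, so the common attributes are a superkey of Rel1 — the join is lossless.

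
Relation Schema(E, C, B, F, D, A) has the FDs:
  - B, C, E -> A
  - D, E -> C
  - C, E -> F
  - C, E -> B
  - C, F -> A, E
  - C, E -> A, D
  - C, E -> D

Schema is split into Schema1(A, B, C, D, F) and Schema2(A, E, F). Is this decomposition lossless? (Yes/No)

The shared attributes are {A, F} and {A, F}⁺ = {A, F}.
The closure covers neither Schema1 nor Schema2 entirely; the join is not lossless.

No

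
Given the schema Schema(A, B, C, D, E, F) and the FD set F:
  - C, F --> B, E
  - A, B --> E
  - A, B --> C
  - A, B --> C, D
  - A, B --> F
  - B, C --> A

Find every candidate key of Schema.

{A, B}, {B, C}, {C, F}

{A, B}⁺ = {A, B, C, D, E, F}, which is every attribute, so {A, B} is a candidate key.
{B, C}⁺ = {A, B, C, D, E, F}, which is every attribute, so {B, C} is a candidate key.
{C, F}⁺ = {A, B, C, D, E, F}, which is every attribute, so {C, F} is a candidate key.
These are minimal and exhaustive — every other superkey contains one of them.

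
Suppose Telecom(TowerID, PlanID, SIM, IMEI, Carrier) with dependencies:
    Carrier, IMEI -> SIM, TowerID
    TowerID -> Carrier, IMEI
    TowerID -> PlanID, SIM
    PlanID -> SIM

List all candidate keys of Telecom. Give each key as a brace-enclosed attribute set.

{Carrier, IMEI}, {TowerID}

{TowerID} is a candidate key since {TowerID}⁺ = {Carrier, IMEI, PlanID, SIM, TowerID} covers every attribute.
{Carrier, IMEI} is a candidate key since {Carrier, IMEI}⁺ = {Carrier, IMEI, PlanID, SIM, TowerID} covers every attribute.
Any other superkey properly contains one of these, so there are no further candidate keys.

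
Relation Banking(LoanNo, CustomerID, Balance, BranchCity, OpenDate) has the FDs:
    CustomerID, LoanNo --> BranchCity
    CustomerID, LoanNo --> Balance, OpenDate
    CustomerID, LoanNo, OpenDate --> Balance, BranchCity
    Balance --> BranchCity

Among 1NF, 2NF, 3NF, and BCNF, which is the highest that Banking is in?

2NF

Candidate key: {CustomerID, LoanNo}. Prime attributes: {CustomerID, LoanNo}.
Balance --> BranchCity: {Balance}⁺ = {Balance, BranchCity}, which is not all of the attributes, so the left side is not a superkey — BCNF is violated.
Balance --> BranchCity determines the non-prime attribute {BranchCity} from a non-superkey — 3NF is violated.
No non-prime attribute depends on a proper subset of any candidate key, so 2NF holds.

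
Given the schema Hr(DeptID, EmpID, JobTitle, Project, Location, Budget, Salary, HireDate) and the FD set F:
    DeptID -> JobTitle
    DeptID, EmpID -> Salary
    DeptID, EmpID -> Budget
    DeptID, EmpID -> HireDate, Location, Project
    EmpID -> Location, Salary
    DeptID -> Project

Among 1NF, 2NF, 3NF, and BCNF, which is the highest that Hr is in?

1NF

Candidate key: {DeptID, EmpID}. Prime attributes: {DeptID, EmpID}.
For DeptID -> JobTitle we have {DeptID}⁺ = {DeptID, JobTitle, Project}; {DeptID} is not a superkey, so BCNF fails.
DeptID -> JobTitle determines the non-prime attribute {JobTitle} from a non-superkey — 3NF is violated.
Since {DeptID} ⊂ {DeptID, EmpID} and {DeptID}⁺ ⊇ {JobTitle, Project} with {JobTitle, Project} non-prime, there is a partial dependency; 2NF fails.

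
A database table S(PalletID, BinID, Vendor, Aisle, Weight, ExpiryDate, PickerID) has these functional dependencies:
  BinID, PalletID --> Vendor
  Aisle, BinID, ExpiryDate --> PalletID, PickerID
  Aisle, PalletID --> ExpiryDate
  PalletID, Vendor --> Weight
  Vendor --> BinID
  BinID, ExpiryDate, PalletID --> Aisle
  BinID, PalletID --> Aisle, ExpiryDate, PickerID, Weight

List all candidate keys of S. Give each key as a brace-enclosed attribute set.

Closure of {BinID, PalletID} is {Aisle, BinID, ExpiryDate, PalletID, PickerID, Vendor, Weight}, the whole schema; {BinID, PalletID} is a candidate key.
Closure of {PalletID, Vendor} is {Aisle, BinID, ExpiryDate, PalletID, PickerID, Vendor, Weight}, the whole schema; {PalletID, Vendor} is a candidate key.
Closure of {Aisle, BinID, ExpiryDate} is {Aisle, BinID, ExpiryDate, PalletID, PickerID, Vendor, Weight}, the whole schema; {Aisle, BinID, ExpiryDate} is a candidate key.
Closure of {Aisle, ExpiryDate, Vendor} is {Aisle, BinID, ExpiryDate, PalletID, PickerID, Vendor, Weight}, the whole schema; {Aisle, ExpiryDate, Vendor} is a candidate key.
No proper subset of any of these is a key, and no other minimal superkey exists.

{Aisle, BinID, ExpiryDate}, {Aisle, ExpiryDate, Vendor}, {BinID, PalletID}, {PalletID, Vendor}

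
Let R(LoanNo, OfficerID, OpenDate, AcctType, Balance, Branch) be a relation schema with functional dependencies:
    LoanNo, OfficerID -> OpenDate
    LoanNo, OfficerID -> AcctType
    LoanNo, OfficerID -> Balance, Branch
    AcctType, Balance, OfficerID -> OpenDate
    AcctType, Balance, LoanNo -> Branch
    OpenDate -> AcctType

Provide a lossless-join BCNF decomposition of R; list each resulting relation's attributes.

Candidate key of the original relation: {LoanNo, OfficerID}.
Within {AcctType, Balance, Branch, LoanNo, OfficerID, OpenDate}: {AcctType, Balance, OfficerID}⁺ ∩ {AcctType, Balance, Branch, LoanNo, OfficerID, OpenDate} = {AcctType, Balance, OfficerID, OpenDate}, not the whole set, so AcctType, Balance, OfficerID -> OpenDate violates BCNF; decompose into {AcctType, Balance, OfficerID, OpenDate} and {AcctType, Balance, Branch, LoanNo, OfficerID}.
Within {AcctType, Balance, OfficerID, OpenDate}: {OpenDate}⁺ ∩ {AcctType, Balance, OfficerID, OpenDate} = {AcctType, OpenDate}, not the whole set, so OpenDate -> AcctType violates BCNF; decompose into {AcctType, OpenDate} and {Balance, OfficerID, OpenDate}.
{AcctType, OpenDate} is in BCNF.
{Balance, OfficerID, OpenDate} is in BCNF.
Within {AcctType, Balance, Branch, LoanNo, OfficerID}: {AcctType, Balance, LoanNo}⁺ ∩ {AcctType, Balance, Branch, LoanNo, OfficerID} = {AcctType, Balance, Branch, LoanNo}, not the whole set, so AcctType, Balance, LoanNo -> Branch violates BCNF; decompose into {AcctType, Balance, Branch, LoanNo} and {AcctType, Balance, LoanNo, OfficerID}.
{AcctType, Balance, Branch, LoanNo} is in BCNF.
{AcctType, Balance, LoanNo, OfficerID} is in BCNF.

{AcctType, Balance, Branch, LoanNo}; {AcctType, Balance, LoanNo, OfficerID}; {AcctType, OpenDate}; {Balance, OfficerID, OpenDate}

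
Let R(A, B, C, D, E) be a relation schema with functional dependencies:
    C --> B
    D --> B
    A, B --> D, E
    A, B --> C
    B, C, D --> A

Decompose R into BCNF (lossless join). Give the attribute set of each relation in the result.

Candidate keys of the original relation: {A, B}, {A, C}, {A, D}, {C, D}.
In {A, B, C, D, E}, {C} is not a superkey ({C}⁺ restricted to this set is {B, C}), so split on C --> B into {B, C} and {A, C, D, E}.
{B, C}: every determinant is a superkey — BCNF.
{A, C, D, E}: every determinant is a superkey — BCNF.

{A, C, D, E}; {B, C}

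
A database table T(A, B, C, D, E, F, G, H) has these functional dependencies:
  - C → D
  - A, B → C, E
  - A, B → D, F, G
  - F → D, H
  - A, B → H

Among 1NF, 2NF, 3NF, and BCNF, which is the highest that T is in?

2NF

Candidate key: {A, B}. Prime attributes: {A, B}.
C → D: {C}⁺ = {C, D}, which is not all of the attributes, so the left side is not a superkey — BCNF is violated.
C → D determines the non-prime attribute {D} from a non-superkey — 3NF is violated.
Checking every proper subset of each key, none determines a non-prime attribute — 2NF is satisfied.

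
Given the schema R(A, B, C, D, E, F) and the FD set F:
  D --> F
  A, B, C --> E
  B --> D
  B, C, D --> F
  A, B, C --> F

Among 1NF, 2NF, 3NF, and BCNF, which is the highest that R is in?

1NF

Candidate key: {A, B, C}. Prime attributes: {A, B, C}.
D --> F: {D}⁺ = {D, F}, which is not all of the attributes, so the left side is not a superkey — BCNF is violated.
D --> F has non-prime {F} on the right and a non-superkey on the left, so 3NF fails.
The proper key subset {B} of {A, B, C} determines non-prime {D, F}, so the relation is not even in 2NF.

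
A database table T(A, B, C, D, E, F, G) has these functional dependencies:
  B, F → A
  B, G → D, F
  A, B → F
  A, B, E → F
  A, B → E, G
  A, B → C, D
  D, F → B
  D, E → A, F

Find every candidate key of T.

{A, B}, {B, F}, {B, G}, {D, E}, {D, F}

{A, B}⁺ = {A, B, C, D, E, F, G} — all of the relation — so {A, B} is a candidate key.
{B, F}⁺ = {A, B, C, D, E, F, G} — all of the relation — so {B, F} is a candidate key.
{B, G}⁺ = {A, B, C, D, E, F, G} — all of the relation — so {B, G} is a candidate key.
{D, E}⁺ = {A, B, C, D, E, F, G} — all of the relation — so {D, E} is a candidate key.
{D, F}⁺ = {A, B, C, D, E, F, G} — all of the relation — so {D, F} is a candidate key.
Any other superkey properly contains one of these, so there are no further candidate keys.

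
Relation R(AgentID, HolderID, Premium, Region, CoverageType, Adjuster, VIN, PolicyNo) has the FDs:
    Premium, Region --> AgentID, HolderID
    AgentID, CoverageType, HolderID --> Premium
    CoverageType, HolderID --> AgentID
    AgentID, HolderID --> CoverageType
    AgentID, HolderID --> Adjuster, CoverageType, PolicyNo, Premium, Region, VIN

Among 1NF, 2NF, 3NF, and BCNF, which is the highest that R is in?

Candidate keys: {AgentID, HolderID}, {CoverageType, HolderID}, {Premium, Region}. Prime attributes: {AgentID, CoverageType, HolderID, Premium, Region}.
Each dependency's left side is a superkey — BCNF holds.

BCNF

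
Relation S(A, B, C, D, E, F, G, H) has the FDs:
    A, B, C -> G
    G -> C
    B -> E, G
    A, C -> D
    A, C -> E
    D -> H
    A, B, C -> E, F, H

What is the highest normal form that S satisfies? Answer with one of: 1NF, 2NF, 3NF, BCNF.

Candidate key: {A, B}. Prime attributes: {A, B}.
For G -> C we have {G}⁺ = {C, G}; {G} is not a superkey, so BCNF fails.
G -> C determines the non-prime attribute {C} from a non-superkey — 3NF is violated.
The proper key subset {B} of {A, B} determines non-prime {C, E, G}, so the relation is not even in 2NF.

1NF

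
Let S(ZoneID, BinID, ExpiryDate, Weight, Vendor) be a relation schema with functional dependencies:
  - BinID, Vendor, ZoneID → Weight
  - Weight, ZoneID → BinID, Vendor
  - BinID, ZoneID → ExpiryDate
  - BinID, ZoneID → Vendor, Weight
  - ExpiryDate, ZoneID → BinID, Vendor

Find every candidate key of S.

{BinID, ZoneID}, {ExpiryDate, ZoneID}, {Weight, ZoneID}

{ZoneID} never appears on the right of any FD, so every key must include it.
{BinID, ZoneID}⁺ = {BinID, ExpiryDate, Vendor, Weight, ZoneID} — all of the relation — so {BinID, ZoneID} is a candidate key.
{ExpiryDate, ZoneID}⁺ = {BinID, ExpiryDate, Vendor, Weight, ZoneID} — all of the relation — so {ExpiryDate, ZoneID} is a candidate key.
{Weight, ZoneID}⁺ = {BinID, ExpiryDate, Vendor, Weight, ZoneID} — all of the relation — so {Weight, ZoneID} is a candidate key.
These are minimal and exhaustive — every other superkey contains one of them.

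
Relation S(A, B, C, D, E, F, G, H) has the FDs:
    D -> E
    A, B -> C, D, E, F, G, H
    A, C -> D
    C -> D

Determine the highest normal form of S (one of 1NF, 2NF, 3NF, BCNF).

Candidate key: {A, B}. Prime attributes: {A, B}.
D -> E breaks BCNF: {D}⁺ = {D, E}, so {D} is not a superkey.
D -> E determines the non-prime attribute {E} from a non-superkey — 3NF is violated.
No non-prime attribute depends on a proper subset of any candidate key, so 2NF holds.

2NF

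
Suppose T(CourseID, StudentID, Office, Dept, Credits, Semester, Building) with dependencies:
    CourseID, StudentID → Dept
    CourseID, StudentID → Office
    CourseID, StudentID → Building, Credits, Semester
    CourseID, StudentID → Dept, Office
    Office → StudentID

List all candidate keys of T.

Attributes never on any right-hand side: {CourseID} — every candidate key must contain it.
{CourseID, Office} is a candidate key since {CourseID, Office}⁺ = {Building, CourseID, Credits, Dept, Office, Semester, StudentID} covers every attribute.
{CourseID, StudentID} is a candidate key since {CourseID, StudentID}⁺ = {Building, CourseID, Credits, Dept, Office, Semester, StudentID} covers every attribute.
Any other superkey properly contains one of these, so there are no further candidate keys.

{CourseID, Office}, {CourseID, StudentID}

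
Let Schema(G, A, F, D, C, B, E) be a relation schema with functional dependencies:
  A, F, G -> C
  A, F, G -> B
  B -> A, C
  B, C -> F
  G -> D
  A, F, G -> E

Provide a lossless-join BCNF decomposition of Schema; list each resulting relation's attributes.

Candidate keys of the original relation: {A, F, G}, {B, G}.
{A, B, C, D, E, F, G}: {B} determines {A, B, C, F} here but is not a superkey — split on B -> A, C, F, giving {A, B, C, F} and {B, D, E, G}.
{A, B, C, F} is in BCNF.
{B, D, E, G}: {G} determines {D, G} here but is not a superkey — split on G -> D, giving {D, G} and {B, E, G}.
{D, G} is in BCNF.
{B, E, G} is in BCNF.

{A, B, C, F}; {B, E, G}; {D, G}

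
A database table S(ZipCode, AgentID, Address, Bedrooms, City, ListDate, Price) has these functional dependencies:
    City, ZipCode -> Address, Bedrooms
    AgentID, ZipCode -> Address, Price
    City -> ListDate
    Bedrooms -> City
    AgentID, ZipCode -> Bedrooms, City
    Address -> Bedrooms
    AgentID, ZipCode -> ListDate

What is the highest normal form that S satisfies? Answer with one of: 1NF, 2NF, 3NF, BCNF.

2NF

Candidate key: {AgentID, ZipCode}. Prime attributes: {AgentID, ZipCode}.
City, ZipCode -> Address, Bedrooms breaks BCNF: {City, ZipCode}⁺ = {Address, Bedrooms, City, ListDate, ZipCode}, so {City, ZipCode} is not a superkey.
City, ZipCode -> Address, Bedrooms has non-prime {Address, Bedrooms} on the right and a non-superkey on the left, so 3NF fails.
Checking every proper subset of each key, none determines a non-prime attribute — 2NF is satisfied.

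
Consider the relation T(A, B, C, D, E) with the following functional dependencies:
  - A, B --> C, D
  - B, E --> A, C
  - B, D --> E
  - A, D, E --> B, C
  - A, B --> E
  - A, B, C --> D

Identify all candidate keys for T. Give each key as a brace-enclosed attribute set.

{A, B} is a candidate key since {A, B}⁺ = {A, B, C, D, E} covers every attribute.
{B, D} is a candidate key since {B, D}⁺ = {A, B, C, D, E} covers every attribute.
{B, E} is a candidate key since {B, E}⁺ = {A, B, C, D, E} covers every attribute.
{A, D, E} is a candidate key since {A, D, E}⁺ = {A, B, C, D, E} covers every attribute.
Any other superkey properly contains one of these, so there are no further candidate keys.

{A, B}, {A, D, E}, {B, D}, {B, E}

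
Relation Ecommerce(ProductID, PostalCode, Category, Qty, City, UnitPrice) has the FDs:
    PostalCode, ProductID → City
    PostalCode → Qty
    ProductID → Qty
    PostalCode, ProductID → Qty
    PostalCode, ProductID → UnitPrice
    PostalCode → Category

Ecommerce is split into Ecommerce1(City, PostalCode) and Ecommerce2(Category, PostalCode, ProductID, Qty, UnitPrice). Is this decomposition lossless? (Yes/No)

No

Ecommerce1 ∩ Ecommerce2 = {PostalCode}; its closure under F is {Category, PostalCode, Qty}.
Ecommerce1 ⊄ {Category, PostalCode, Qty} and Ecommerce2 ⊄ {Category, PostalCode, Qty}, so the split is lossy.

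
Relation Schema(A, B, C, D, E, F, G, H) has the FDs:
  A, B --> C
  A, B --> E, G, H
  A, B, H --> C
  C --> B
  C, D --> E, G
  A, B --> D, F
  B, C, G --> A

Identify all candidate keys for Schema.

{A, B}, {A, C}, {C, D}, {C, G}

{A, B}⁺ = {A, B, C, D, E, F, G, H} — all of the relation — so {A, B} is a candidate key.
{A, C}⁺ = {A, B, C, D, E, F, G, H} — all of the relation — so {A, C} is a candidate key.
{C, D}⁺ = {A, B, C, D, E, F, G, H} — all of the relation — so {C, D} is a candidate key.
{C, G}⁺ = {A, B, C, D, E, F, G, H} — all of the relation — so {C, G} is a candidate key.
These are minimal and exhaustive — every other superkey contains one of them.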